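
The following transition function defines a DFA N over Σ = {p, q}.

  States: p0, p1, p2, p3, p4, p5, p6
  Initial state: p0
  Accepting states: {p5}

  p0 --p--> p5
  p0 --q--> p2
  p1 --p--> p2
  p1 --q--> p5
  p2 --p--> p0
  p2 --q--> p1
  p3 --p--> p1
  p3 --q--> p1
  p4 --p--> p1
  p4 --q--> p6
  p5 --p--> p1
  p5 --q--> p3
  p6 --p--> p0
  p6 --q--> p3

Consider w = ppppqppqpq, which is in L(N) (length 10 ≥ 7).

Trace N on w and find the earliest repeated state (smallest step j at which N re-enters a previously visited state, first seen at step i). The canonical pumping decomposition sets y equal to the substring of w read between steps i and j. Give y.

State sequence: p0 -p-> p5 -p-> p1 -p-> p2 -p-> p0 -q-> p2 -p-> p0 -p-> p5 -q-> p3 -p-> p1 -q-> p5
First repeat at step 4: p0 was already visited.

So i = 0, j = 4, giving x = w[0:0] = ε, y = w[0:4] = pppp, z = w[4:10] = qppqpq.
Check: |xy| = 4 ≤ 7 and |y| = 4 ≥ 1. Reading y takes N from p0 back to p0, so every xyⁱz is accepted.
Pumping length from the standard proof: p = 7 (the number of states). The repeated state found above gives |xy| = j ≤ 7 and |y| = j − i ≥ 1.

pppp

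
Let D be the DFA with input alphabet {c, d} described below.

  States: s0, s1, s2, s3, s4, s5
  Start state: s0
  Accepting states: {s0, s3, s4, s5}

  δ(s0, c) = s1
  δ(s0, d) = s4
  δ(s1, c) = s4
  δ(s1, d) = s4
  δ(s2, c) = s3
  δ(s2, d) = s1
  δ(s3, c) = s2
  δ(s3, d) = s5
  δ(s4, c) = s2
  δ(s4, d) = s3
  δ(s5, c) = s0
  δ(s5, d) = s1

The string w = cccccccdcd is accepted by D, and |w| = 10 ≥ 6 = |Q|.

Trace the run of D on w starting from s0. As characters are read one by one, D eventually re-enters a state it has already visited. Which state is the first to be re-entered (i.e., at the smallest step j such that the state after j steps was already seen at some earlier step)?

Run of D on w = c c c c c c c d c d:
  step 0: s0  (start)
  step 1: s1  (read c: s0→s1)
  step 2: s4  (read c: s1→s4)
  step 3: s2  (read c: s4→s2)
  step 4: s3  (read c: s2→s3)
  step 5: s2  (read c: s3→s2)   ← first repeat (s2 seen earlier)
  step 6: s3  (read c: s2→s3)
  step 7: s2  (read c: s3→s2)
  step 8: s1  (read d: s2→s1)
  step 9: s4  (read c: s1→s4)
  step 10: s3  (read d: s4→s3)

The earliest repeat is at step j = 5: D is in s2, which it already visited at step i = 3.
The DFA has 6 states, so the proof of the pumping lemma guarantees a repeated state among the first 6+1 visited; the segment between the two visits is the pumpable y.

s2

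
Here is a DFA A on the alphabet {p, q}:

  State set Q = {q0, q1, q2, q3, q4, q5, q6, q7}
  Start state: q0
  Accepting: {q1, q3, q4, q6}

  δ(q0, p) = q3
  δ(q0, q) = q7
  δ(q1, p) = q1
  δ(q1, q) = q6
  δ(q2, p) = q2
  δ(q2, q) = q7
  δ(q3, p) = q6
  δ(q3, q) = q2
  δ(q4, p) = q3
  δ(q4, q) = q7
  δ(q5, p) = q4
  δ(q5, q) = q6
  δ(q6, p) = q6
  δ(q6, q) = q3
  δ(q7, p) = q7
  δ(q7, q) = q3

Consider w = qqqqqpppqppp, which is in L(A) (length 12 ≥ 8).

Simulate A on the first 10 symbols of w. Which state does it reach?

Run of A on the first 10 characters of w = q q q q q p p p q p:
  step 0: q0  (start)
  step 1: q7  (read q: q0→q7)
  step 2: q3  (read q: q7→q3)
  step 3: q2  (read q: q3→q2)
  step 4: q7  (read q: q2→q7)
  step 5: q3  (read q: q7→q3)
  step 6: q6  (read p: q3→q6)
  step 7: q6  (read p: q6→q6)
  step 8: q6  (read p: q6→q6)
  step 9: q3  (read q: q6→q3)
  step 10: q6  (read p: q3→q6)

After reading 10 characters, A is in state q6.

q6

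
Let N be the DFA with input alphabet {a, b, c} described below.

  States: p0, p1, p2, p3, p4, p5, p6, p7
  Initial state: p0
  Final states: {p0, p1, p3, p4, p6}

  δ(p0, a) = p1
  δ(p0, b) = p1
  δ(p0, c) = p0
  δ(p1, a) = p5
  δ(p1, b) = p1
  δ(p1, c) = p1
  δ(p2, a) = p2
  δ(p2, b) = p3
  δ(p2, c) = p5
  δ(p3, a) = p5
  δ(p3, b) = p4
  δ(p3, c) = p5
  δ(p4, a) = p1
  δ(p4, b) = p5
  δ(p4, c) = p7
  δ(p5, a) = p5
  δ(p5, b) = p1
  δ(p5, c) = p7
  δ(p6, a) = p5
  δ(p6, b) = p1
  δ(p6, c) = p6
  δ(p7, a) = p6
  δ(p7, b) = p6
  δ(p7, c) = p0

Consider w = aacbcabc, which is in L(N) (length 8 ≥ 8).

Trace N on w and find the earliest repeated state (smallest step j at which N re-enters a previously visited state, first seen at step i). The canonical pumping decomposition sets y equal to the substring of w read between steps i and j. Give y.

State sequence: p0 -a-> p1 -a-> p5 -c-> p7 -b-> p6 -c-> p6 -a-> p5 -b-> p1 -c-> p1
First repeat at step 5: p6 was already visited.

So i = 4, j = 5, giving x = w[0:4] = aacb, y = w[4:5] = c, z = w[5:8] = abc.
Check: |xy| = 5 ≤ 8 and |y| = 1 ≥ 1. Reading y takes N from p6 back to p6, so every xyⁱz is accepted.
Pumping length from the standard proof: p = 8 (the number of states). The repeated state found above gives |xy| = j ≤ 8 and |y| = j − i ≥ 1.

c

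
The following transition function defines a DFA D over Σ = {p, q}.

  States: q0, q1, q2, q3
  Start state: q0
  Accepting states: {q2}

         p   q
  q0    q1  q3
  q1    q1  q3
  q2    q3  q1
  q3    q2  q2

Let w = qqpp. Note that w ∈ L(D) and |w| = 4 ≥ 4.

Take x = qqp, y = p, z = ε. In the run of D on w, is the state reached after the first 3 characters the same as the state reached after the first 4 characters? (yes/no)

Run of D on the first 4 characters of w = q q p p:
  step 0: q0  (start)
  step 1: q3  (read q: q0→q3)
  step 2: q2  (read q: q3→q2)
  step 3: q3  (read p: q2→q3)
  step 4: q2  (read p: q3→q2)

After x (step 3): q3. After xy (step 4): q2.
They differ (q3 ≠ q2), so y is not a cycle from the state after x; this split is not the one the pumping-lemma construction produces, and pumping y need not keep the string in L(D).

no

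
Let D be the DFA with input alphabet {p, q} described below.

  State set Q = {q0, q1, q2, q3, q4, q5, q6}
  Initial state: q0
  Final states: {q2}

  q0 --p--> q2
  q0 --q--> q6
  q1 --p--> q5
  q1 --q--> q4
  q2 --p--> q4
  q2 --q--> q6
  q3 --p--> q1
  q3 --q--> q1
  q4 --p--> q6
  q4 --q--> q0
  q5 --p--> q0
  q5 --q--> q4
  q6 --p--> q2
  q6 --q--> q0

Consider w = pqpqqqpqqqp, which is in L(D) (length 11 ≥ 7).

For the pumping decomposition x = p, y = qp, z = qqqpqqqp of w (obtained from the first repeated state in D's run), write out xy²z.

pqpqpqqqpqqqp

xy^2z = p·qp·qp·qqqpqqqp = pqpqpqqqpqqqp.
Reading y = qp takes D from q2 back to q2, so after x·y·y the machine is still in q2, and z then leads to the accepting state q2. Hence pqpqpqqqpqqqp ∈ L(D).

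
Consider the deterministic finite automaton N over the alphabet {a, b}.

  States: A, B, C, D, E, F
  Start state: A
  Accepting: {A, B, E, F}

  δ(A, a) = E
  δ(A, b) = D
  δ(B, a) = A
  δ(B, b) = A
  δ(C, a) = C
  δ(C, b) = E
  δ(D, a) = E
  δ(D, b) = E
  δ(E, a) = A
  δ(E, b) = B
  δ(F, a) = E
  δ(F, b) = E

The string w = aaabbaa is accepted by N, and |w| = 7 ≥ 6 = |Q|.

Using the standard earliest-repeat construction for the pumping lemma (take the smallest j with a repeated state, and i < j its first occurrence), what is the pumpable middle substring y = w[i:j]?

aa

State sequence: A -a-> E -a-> A -a-> E -b-> B -b-> A -a-> E -a-> A
First repeat at step 2: A was already visited.

So i = 0, j = 2, giving x = w[0:0] = ε, y = w[0:2] = aa, z = w[2:7] = abbaa.
Check: |xy| = 2 ≤ 6 and |y| = 2 ≥ 1. Reading y takes N from A back to A, so every xyⁱz is accepted.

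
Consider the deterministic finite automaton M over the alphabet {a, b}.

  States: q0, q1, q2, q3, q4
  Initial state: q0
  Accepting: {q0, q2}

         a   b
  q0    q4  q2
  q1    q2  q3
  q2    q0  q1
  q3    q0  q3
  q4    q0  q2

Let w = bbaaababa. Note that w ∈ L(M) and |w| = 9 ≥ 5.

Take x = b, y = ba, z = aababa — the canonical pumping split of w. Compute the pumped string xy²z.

bbabaaababa

xy^2z = b·ba·ba·aababa = bbabaaababa.
Reading y = ba takes M from q2 back to q2, so after x·y·y the machine is still in q2, and z then leads to the accepting state q0. Hence bbabaaababa ∈ L(M).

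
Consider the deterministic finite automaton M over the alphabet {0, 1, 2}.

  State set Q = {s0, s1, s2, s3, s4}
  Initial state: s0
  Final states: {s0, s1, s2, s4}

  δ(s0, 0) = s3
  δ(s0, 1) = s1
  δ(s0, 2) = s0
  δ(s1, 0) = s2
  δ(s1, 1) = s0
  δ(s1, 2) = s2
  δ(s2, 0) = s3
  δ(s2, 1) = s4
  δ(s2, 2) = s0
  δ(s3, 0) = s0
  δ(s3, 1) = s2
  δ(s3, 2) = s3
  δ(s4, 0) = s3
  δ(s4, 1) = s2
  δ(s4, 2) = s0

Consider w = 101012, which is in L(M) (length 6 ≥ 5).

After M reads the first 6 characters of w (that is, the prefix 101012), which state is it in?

State sequence: s0 -1-> s1 -0-> s2 -1-> s4 -0-> s3 -1-> s2 -2-> s0

After reading 6 characters, M is in state s0.

s0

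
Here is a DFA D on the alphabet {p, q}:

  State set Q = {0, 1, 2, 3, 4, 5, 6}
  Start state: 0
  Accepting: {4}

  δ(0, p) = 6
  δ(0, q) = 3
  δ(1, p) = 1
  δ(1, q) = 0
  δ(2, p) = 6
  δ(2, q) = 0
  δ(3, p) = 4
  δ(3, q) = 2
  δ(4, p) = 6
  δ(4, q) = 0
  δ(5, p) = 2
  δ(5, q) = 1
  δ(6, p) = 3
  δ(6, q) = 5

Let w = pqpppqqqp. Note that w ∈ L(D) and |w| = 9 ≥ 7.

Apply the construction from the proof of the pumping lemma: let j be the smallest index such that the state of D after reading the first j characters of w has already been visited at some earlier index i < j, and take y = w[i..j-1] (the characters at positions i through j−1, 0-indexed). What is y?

State sequence: 0 -p-> 6 -q-> 5 -p-> 2 -p-> 6 -p-> 3 -q-> 2 -q-> 0 -q-> 3 -p-> 4
First repeat at step 4: 6 was already visited.

So i = 1, j = 4, giving x = w[0:1] = p, y = w[1:4] = qpp, z = w[4:9] = pqqqp.
Check: |xy| = 4 ≤ 7 and |y| = 3 ≥ 1. Reading y takes D from 6 back to 6, so every xyⁱz is accepted.
Since D has 7 states, any run of length ≥ 7 visits 7+1 states, so by pigeonhole some state repeats within the first 7 steps — that repeat gives the pumpable loop.

qpp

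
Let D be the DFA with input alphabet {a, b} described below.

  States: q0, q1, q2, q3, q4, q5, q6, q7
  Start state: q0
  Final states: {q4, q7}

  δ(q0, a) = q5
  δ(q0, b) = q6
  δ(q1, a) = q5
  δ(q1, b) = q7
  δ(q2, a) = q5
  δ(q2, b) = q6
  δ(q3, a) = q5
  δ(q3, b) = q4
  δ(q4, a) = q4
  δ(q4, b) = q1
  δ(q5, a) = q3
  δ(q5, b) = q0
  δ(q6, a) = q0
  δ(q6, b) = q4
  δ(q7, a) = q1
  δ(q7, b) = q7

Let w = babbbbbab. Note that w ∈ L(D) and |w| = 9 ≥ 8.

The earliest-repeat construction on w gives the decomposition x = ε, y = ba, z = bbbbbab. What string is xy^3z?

babababbbbbab

xy^3z = ε·ba·ba·ba·bbbbbab = babababbbbbab.
Reading y = ba takes D from q0 back to q0, so after x·y·y·y the machine is still in q0, and z then leads to the accepting state q7. Hence babababbbbbab ∈ L(D).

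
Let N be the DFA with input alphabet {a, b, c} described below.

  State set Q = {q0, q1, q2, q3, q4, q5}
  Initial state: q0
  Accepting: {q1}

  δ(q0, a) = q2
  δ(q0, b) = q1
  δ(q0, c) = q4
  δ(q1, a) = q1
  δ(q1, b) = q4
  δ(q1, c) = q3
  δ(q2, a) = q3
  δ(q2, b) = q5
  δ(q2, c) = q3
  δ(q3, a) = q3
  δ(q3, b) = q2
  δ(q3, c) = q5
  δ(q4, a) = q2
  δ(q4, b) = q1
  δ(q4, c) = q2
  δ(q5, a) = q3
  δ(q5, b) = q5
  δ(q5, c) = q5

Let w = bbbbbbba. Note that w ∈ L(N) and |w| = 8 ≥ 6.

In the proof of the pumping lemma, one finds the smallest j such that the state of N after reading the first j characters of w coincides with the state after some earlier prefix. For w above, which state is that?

q1

State sequence: q0 -b-> q1 -b-> q4 -b-> q1 -b-> q4 -b-> q1 -b-> q4 -b-> q1 -a-> q1
First repeat at step 3: q1 was already visited.

The earliest repeat is at step j = 3: N is in q1, which it already visited at step i = 1.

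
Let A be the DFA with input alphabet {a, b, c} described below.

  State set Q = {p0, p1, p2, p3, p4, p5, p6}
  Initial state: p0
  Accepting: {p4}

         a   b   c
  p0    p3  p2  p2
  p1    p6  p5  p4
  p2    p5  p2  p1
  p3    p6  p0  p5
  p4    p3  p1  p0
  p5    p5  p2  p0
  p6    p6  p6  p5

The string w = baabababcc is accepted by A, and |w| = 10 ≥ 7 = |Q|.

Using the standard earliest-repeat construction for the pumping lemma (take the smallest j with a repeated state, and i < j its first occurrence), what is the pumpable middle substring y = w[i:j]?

a

Run of A on w = b a a b a b a b c c:
  step 0: p0  (start)
  step 1: p2  (read b: p0→p2)
  step 2: p5  (read a: p2→p5)
  step 3: p5  (read a: p5→p5)   ← first repeat (p5 seen earlier)
  step 4: p2  (read b: p5→p2)
  step 5: p5  (read a: p2→p5)
  step 6: p2  (read b: p5→p2)
  step 7: p5  (read a: p2→p5)
  step 8: p2  (read b: p5→p2)
  step 9: p1  (read c: p2→p1)
  step 10: p4  (read c: p1→p4)

So i = 2, j = 3, giving x = w[0:2] = ba, y = w[2:3] = a, z = w[3:10] = bababcc.
Check: |xy| = 3 ≤ 7 and |y| = 1 ≥ 1. Reading y takes A from p5 back to p5, so every xyⁱz is accepted.
Pumping length from the standard proof: p = 7 (the number of states). The repeated state found above gives |xy| = j ≤ 7 and |y| = j − i ≥ 1.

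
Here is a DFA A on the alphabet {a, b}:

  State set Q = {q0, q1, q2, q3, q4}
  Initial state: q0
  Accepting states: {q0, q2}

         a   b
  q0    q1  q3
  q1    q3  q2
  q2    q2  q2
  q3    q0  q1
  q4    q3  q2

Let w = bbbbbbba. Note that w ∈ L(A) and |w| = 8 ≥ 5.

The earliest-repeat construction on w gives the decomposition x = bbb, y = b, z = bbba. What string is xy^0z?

bbbbbba

xy⁰z = xz = bbb·bbba = bbbbbba.
Reading y = b takes A from q2 back to q2, so after x the machine is still in q2, and z then leads to the accepting state q2. Hence bbbbbba ∈ L(A).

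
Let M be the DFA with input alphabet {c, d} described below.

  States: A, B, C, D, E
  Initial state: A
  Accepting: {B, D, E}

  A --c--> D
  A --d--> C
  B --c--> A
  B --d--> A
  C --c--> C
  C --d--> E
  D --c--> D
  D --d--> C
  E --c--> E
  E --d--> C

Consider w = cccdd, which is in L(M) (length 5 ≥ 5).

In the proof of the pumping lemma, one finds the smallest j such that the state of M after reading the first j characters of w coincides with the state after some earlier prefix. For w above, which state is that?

D

Run of M on w = c c c d d:
  step 0: A  (start)
  step 1: D  (read c: A→D)
  step 2: D  (read c: D→D)   ← first repeat (D seen earlier)
  step 3: D  (read c: D→D)
  step 4: C  (read d: D→C)
  step 5: E  (read d: C→E)

The earliest repeat is at step j = 2: M is in D, which it already visited at step i = 1.
The DFA has 5 states, so the proof of the pumping lemma guarantees a repeated state among the first 5+1 visited; the segment between the two visits is the pumpable y.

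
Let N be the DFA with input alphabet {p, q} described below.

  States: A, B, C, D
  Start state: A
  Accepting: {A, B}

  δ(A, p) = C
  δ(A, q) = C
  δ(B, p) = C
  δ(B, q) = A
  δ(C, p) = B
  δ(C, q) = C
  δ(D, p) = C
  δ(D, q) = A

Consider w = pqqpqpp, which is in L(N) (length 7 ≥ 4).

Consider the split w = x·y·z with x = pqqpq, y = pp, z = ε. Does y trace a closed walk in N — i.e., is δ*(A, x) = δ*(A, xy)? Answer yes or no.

Run of N on the first 7 characters of w = p q q p q p p:
  step 0: A  (start)
  step 1: C  (read p: A→C)
  step 2: C  (read q: C→C)
  step 3: C  (read q: C→C)
  step 4: B  (read p: C→B)
  step 5: A  (read q: B→A)
  step 6: C  (read p: A→C)
  step 7: B  (read p: C→B)

After x (step 5): A. After xy (step 7): B.
They differ (A ≠ B), so y is not a cycle from the state after x; this split is not the one the pumping-lemma construction produces, and pumping y need not keep the string in L(N).

no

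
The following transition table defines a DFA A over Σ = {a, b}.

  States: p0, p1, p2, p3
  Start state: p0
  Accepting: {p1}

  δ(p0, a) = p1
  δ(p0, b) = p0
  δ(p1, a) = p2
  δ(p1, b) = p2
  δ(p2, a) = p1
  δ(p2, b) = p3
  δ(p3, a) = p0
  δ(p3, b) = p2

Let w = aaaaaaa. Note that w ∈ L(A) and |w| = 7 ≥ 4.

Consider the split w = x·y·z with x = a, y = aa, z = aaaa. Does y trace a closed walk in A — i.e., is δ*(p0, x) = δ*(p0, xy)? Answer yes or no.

yes

State sequence: p0 -a-> p1 -a-> p2 -a-> p1

After x (step 1): p1. After xy (step 3): p1.
They match, so y = aa drives A around a cycle from p1 back to itself; pumping y any number of times keeps A in p1 before reading z, and xyⁱz ∈ L(A) for every i ≥ 0.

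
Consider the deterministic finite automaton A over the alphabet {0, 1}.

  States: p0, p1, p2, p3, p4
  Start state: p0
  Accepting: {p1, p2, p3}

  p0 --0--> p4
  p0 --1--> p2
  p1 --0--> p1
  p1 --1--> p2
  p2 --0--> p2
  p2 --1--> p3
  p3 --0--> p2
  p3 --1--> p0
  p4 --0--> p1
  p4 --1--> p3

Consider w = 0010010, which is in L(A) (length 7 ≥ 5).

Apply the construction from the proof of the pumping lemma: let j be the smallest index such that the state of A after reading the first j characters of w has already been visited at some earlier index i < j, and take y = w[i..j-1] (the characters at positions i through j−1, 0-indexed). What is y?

0

Run of A on w = 0 0 1 0 0 1 0:
  step 0: p0  (start)
  step 1: p4  (read 0: p0→p4)
  step 2: p1  (read 0: p4→p1)
  step 3: p2  (read 1: p1→p2)
  step 4: p2  (read 0: p2→p2)   ← first repeat (p2 seen earlier)
  step 5: p2  (read 0: p2→p2)
  step 6: p3  (read 1: p2→p3)
  step 7: p2  (read 0: p3→p2)

So i = 3, j = 4, giving x = w[0:3] = 001, y = w[3:4] = 0, z = w[4:7] = 010.
Check: |xy| = 4 ≤ 5 and |y| = 1 ≥ 1. Reading y takes A from p2 back to p2, so every xyⁱz is accepted.
With |Q| = 5, pigeonhole forces a state repeat no later than step 5; the substring read between the first and second visits to that state can be pumped.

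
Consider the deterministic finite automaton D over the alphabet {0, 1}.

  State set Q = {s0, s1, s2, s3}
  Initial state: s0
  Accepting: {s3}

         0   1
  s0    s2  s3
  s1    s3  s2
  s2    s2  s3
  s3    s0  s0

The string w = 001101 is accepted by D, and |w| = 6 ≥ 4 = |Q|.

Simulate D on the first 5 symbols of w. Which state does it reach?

Run of D on the first 5 characters of w = 0 0 1 1 0:
  step 0: s0  (start)
  step 1: s2  (read 0: s0→s2)
  step 2: s2  (read 0: s2→s2)
  step 3: s3  (read 1: s2→s3)
  step 4: s0  (read 1: s3→s0)
  step 5: s2  (read 0: s0→s2)

After reading 5 characters, D is in state s2.
(This kind of state-tracing is the core of the pumping-lemma construction: with 4 states, pigeonhole forces a repeat within the first 4 steps.)

s2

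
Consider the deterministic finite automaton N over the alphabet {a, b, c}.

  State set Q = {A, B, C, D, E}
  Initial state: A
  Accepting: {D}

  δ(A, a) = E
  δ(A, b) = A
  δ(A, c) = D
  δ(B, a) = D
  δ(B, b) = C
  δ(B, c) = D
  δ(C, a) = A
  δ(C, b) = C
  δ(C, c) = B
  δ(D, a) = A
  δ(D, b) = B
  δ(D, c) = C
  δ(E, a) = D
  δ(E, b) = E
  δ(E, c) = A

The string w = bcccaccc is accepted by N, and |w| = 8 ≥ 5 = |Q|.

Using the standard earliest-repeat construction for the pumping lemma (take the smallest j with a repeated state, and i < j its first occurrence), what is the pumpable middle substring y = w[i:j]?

Run of N on w = b c c c a c c c:
  step 0: A  (start)
  step 1: A  (read b: A→A)   ← first repeat (A seen earlier)
  step 2: D  (read c: A→D)
  step 3: C  (read c: D→C)
  step 4: B  (read c: C→B)
  step 5: D  (read a: B→D)
  step 6: C  (read c: D→C)
  step 7: B  (read c: C→B)
  step 8: D  (read c: B→D)

So i = 0, j = 1, giving x = w[0:0] = ε, y = w[0:1] = b, z = w[1:8] = cccaccc.
Check: |xy| = 1 ≤ 5 and |y| = 1 ≥ 1. Reading y takes N from A back to A, so every xyⁱz is accepted.
Since N has 5 states, any run of length ≥ 5 visits 5+1 states, so by pigeonhole some state repeats within the first 5 steps — that repeat gives the pumpable loop.

b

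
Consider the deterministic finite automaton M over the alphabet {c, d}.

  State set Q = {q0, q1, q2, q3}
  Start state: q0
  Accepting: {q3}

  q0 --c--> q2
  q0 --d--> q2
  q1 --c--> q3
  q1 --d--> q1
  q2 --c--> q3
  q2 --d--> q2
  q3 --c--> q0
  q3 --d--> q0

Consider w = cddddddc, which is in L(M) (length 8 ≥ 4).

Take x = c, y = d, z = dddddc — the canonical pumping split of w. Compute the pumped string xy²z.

cdddddddc

xy^2z = c·d·d·dddddc = cdddddddc.
Reading y = d takes M from q2 back to q2, so after x·y·y the machine is still in q2, and z then leads to the accepting state q3. Hence cdddddddc ∈ L(M).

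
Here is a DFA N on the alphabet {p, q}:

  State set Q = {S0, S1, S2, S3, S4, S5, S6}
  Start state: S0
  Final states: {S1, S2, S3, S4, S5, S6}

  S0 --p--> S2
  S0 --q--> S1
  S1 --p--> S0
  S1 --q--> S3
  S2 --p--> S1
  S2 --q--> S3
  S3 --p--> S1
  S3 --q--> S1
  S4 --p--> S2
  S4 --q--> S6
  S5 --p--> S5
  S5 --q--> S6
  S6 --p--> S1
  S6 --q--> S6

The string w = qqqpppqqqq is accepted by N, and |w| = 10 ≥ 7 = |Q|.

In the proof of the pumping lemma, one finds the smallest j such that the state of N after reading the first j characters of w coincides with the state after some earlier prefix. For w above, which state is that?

S1

State sequence: S0 -q-> S1 -q-> S3 -q-> S1 -p-> S0 -p-> S2 -p-> S1 -q-> S3 -q-> S1 -q-> S3 -q-> S1
First repeat at step 3: S1 was already visited.

The earliest repeat is at step j = 3: N is in S1, which it already visited at step i = 1.
Since N has 7 states, any run of length ≥ 7 visits 7+1 states, so by pigeonhole some state repeats within the first 7 steps — that repeat gives the pumpable loop.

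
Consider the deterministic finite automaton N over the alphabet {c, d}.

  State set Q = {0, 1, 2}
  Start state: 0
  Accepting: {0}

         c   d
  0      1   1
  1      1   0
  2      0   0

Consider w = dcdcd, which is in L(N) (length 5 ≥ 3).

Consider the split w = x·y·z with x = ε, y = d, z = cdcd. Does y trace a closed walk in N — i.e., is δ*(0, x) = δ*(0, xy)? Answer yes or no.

Run of N on the first 1 characters of w = d:
  step 0: 0  (start)
  step 1: 1  (read d: 0→1)

After x (step 0): 0. After xy (step 1): 1.
They differ (0 ≠ 1), so y is not a cycle from the state after x; this split is not the one the pumping-lemma construction produces, and pumping y need not keep the string in L(N).

no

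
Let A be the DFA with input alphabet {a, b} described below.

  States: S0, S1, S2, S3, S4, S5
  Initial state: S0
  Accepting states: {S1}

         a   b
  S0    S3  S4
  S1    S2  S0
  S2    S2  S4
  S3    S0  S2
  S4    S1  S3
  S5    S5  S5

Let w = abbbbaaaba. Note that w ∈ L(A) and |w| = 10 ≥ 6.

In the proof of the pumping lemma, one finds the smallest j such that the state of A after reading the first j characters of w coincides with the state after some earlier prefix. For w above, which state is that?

S3

Run of A on w = a b b b b a a a b a:
  step 0: S0  (start)
  step 1: S3  (read a: S0→S3)
  step 2: S2  (read b: S3→S2)
  step 3: S4  (read b: S2→S4)
  step 4: S3  (read b: S4→S3)   ← first repeat (S3 seen earlier)
  step 5: S2  (read b: S3→S2)
  step 6: S2  (read a: S2→S2)
  step 7: S2  (read a: S2→S2)
  step 8: S2  (read a: S2→S2)
  step 9: S4  (read b: S2→S4)
  step 10: S1  (read a: S4→S1)

The earliest repeat is at step j = 4: A is in S3, which it already visited at step i = 1.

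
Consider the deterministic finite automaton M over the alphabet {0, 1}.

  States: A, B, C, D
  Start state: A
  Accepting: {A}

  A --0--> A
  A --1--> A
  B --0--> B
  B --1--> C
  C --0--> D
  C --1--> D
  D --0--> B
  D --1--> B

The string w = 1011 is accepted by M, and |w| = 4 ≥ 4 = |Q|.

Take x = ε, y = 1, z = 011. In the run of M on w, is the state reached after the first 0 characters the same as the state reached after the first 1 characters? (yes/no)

State sequence: A -1-> A

After x (step 0): A. After xy (step 1): A.
They match, so y = 1 drives M around a cycle from A back to itself; pumping y any number of times keeps M in A before reading z, and xyⁱz ∈ L(M) for every i ≥ 0.

yes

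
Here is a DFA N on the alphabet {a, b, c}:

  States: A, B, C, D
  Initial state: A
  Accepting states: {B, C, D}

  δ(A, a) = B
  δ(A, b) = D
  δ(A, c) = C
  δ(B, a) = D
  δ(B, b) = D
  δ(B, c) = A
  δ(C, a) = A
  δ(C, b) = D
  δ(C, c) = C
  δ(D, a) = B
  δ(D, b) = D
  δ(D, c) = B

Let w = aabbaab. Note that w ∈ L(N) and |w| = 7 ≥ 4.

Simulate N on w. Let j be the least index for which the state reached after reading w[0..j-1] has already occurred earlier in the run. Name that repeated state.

State sequence: A -a-> B -a-> D -b-> D -b-> D -a-> B -a-> D -b-> D
First repeat at step 3: D was already visited.

The earliest repeat is at step j = 3: N is in D, which it already visited at step i = 2.
Since N has 4 states, any run of length ≥ 4 visits 4+1 states, so by pigeonhole some state repeats within the first 4 steps — that repeat gives the pumpable loop.

D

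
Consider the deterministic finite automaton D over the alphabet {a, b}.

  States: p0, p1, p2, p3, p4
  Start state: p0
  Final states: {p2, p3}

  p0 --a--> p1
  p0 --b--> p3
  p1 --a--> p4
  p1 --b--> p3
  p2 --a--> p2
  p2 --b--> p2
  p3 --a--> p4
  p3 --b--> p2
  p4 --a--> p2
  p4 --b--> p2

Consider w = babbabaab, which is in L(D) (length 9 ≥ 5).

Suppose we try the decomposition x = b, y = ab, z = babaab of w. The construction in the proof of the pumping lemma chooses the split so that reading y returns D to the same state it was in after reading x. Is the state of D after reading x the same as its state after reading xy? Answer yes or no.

State sequence: p0 -b-> p3 -a-> p4 -b-> p2

After x (step 1): p3. After xy (step 3): p2.
They differ (p3 ≠ p2), so y is not a cycle from the state after x; this split is not the one the pumping-lemma construction produces, and pumping y need not keep the string in L(D).

no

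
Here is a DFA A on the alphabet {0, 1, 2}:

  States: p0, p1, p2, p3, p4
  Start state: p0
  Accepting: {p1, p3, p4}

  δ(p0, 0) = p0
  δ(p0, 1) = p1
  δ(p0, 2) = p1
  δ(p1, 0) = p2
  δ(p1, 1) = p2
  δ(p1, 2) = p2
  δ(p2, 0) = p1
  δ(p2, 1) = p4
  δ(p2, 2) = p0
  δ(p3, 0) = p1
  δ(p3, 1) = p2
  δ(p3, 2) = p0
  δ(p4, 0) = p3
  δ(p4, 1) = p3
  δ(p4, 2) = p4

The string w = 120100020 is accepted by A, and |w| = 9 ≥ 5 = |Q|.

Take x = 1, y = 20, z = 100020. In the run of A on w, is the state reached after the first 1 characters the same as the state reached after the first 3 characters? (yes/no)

yes

State sequence: p0 -1-> p1 -2-> p2 -0-> p1

After x (step 1): p1. After xy (step 3): p1.
They match, so y = 20 drives A around a cycle from p1 back to itself; pumping y any number of times keeps A in p1 before reading z, and xyⁱz ∈ L(A) for every i ≥ 0.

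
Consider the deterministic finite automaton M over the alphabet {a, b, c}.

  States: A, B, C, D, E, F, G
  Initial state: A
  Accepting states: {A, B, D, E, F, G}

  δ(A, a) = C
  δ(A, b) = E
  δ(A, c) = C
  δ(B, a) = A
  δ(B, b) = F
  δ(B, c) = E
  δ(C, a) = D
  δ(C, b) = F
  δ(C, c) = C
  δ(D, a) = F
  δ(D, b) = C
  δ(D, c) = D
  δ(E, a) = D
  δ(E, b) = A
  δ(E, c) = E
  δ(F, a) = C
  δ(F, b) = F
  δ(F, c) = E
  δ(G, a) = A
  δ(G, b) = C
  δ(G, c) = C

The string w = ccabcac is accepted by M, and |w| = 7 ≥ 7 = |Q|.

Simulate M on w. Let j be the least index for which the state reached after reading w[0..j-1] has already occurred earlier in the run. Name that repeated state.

State sequence: A -c-> C -c-> C -a-> D -b-> C -c-> C -a-> D -c-> D
First repeat at step 2: C was already visited.

The earliest repeat is at step j = 2: M is in C, which it already visited at step i = 1.
Pumping length from the standard proof: p = 7 (the number of states). The repeated state found above gives |xy| = j ≤ 7 and |y| = j − i ≥ 1.

C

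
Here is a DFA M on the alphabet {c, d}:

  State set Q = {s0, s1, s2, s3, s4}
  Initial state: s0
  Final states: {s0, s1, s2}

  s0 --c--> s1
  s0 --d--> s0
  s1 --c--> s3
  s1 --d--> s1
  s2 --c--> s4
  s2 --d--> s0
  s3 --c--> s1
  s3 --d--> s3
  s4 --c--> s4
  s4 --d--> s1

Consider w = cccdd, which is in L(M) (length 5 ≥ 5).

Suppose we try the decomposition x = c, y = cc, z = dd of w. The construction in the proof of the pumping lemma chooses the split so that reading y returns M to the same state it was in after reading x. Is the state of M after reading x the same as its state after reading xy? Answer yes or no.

yes

State sequence: s0 -c-> s1 -c-> s3 -c-> s1

After x (step 1): s1. After xy (step 3): s1.
They match, so y = cc drives M around a cycle from s1 back to itself; pumping y any number of times keeps M in s1 before reading z, and xyⁱz ∈ L(M) for every i ≥ 0.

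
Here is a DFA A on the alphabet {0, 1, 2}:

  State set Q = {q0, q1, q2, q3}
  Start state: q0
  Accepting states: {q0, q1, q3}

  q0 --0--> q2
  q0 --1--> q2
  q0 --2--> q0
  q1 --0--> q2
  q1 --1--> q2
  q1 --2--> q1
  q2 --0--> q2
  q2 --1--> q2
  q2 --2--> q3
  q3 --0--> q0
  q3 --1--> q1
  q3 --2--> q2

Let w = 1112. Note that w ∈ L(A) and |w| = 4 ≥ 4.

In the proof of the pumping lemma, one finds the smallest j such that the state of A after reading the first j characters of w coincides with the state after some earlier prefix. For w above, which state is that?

State sequence: q0 -1-> q2 -1-> q2 -1-> q2 -2-> q3
First repeat at step 2: q2 was already visited.

The earliest repeat is at step j = 2: A is in q2, which it already visited at step i = 1.
Pumping length from the standard proof: p = 4 (the number of states). The repeated state found above gives |xy| = j ≤ 4 and |y| = j − i ≥ 1.

q2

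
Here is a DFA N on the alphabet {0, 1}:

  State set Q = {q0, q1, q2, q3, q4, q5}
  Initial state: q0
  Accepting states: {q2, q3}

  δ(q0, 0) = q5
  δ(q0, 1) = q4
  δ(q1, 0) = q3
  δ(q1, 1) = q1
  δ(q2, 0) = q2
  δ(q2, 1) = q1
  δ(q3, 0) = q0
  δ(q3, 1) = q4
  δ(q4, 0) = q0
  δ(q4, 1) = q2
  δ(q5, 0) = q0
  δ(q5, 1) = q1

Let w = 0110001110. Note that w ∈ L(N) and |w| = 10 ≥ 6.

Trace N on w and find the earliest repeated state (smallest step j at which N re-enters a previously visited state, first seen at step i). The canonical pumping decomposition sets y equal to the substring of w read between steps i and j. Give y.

Run of N on w = 0 1 1 0 0 0 1 1 1 0:
  step 0: q0  (start)
  step 1: q5  (read 0: q0→q5)
  step 2: q1  (read 1: q5→q1)
  step 3: q1  (read 1: q1→q1)   ← first repeat (q1 seen earlier)
  step 4: q3  (read 0: q1→q3)
  step 5: q0  (read 0: q3→q0)
  step 6: q5  (read 0: q0→q5)
  step 7: q1  (read 1: q5→q1)
  step 8: q1  (read 1: q1→q1)
  step 9: q1  (read 1: q1→q1)
  step 10: q3  (read 0: q1→q3)

So i = 2, j = 3, giving x = w[0:2] = 01, y = w[2:3] = 1, z = w[3:10] = 0001110.
Check: |xy| = 3 ≤ 6 and |y| = 1 ≥ 1. Reading y takes N from q1 back to q1, so every xyⁱz is accepted.
With |Q| = 6, pigeonhole forces a state repeat no later than step 6; the substring read between the first and second visits to that state can be pumped.

1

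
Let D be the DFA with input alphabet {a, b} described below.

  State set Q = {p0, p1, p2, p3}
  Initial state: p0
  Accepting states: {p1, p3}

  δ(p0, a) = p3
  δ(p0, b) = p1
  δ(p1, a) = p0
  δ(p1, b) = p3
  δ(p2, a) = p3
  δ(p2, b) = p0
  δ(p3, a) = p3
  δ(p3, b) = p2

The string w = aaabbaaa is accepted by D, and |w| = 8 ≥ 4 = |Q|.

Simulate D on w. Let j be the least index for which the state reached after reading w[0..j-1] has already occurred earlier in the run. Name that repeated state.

p3

Run of D on w = a a a b b a a a:
  step 0: p0  (start)
  step 1: p3  (read a: p0→p3)
  step 2: p3  (read a: p3→p3)   ← first repeat (p3 seen earlier)
  step 3: p3  (read a: p3→p3)
  step 4: p2  (read b: p3→p2)
  step 5: p0  (read b: p2→p0)
  step 6: p3  (read a: p0→p3)
  step 7: p3  (read a: p3→p3)
  step 8: p3  (read a: p3→p3)

The earliest repeat is at step j = 2: D is in p3, which it already visited at step i = 1.
The DFA has 4 states, so the proof of the pumping lemma guarantees a repeated state among the first 4+1 visited; the segment between the two visits is the pumpable y.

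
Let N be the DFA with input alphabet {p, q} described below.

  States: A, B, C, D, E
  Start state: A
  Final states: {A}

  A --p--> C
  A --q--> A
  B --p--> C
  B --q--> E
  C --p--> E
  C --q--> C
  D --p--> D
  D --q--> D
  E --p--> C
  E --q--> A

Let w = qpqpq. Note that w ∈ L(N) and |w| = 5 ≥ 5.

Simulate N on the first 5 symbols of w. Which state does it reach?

Run of N on the first 5 characters of w = q p q p q:
  step 0: A  (start)
  step 1: A  (read q: A→A)
  step 2: C  (read p: A→C)
  step 3: C  (read q: C→C)
  step 4: E  (read p: C→E)
  step 5: A  (read q: E→A)

After reading 5 characters, N is in state A.

A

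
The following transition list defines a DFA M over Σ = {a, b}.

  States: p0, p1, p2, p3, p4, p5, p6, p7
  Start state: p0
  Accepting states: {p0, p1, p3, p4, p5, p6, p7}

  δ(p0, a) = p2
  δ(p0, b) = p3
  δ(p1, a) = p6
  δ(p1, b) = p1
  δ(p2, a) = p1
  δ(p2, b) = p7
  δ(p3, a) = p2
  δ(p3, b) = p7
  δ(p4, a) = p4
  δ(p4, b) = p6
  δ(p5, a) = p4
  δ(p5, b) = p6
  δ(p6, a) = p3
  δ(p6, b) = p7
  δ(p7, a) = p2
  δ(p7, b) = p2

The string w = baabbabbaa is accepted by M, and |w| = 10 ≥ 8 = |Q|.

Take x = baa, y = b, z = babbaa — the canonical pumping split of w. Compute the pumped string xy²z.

xy^2z = baa·b·b·babbaa = baabbbabbaa.
Reading y = b takes M from p1 back to p1, so after x·y·y the machine is still in p1, and z then leads to the accepting state p6. Hence baabbbabbaa ∈ L(M).

baabbbabbaa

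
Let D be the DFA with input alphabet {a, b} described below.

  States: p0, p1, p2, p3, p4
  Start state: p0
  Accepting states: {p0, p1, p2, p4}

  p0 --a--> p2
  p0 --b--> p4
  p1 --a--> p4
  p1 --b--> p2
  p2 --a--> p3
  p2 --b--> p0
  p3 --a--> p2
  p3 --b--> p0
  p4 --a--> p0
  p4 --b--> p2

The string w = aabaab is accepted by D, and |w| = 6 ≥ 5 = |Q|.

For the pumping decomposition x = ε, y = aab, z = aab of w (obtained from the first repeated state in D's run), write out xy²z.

xy^2z = ε·aab·aab·aab = aabaabaab.
Reading y = aab takes D from p0 back to p0, so after x·y·y the machine is still in p0, and z then leads to the accepting state p0. Hence aabaabaab ∈ L(D).

aabaabaab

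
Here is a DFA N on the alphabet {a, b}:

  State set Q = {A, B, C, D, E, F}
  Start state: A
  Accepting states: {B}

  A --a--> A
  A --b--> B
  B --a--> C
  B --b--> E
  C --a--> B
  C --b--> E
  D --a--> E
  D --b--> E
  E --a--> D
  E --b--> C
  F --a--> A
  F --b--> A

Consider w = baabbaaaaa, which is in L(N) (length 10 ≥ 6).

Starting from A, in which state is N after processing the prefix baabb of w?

C

State sequence: A -b-> B -a-> C -a-> B -b-> E -b-> C

After reading 5 characters, N is in state C.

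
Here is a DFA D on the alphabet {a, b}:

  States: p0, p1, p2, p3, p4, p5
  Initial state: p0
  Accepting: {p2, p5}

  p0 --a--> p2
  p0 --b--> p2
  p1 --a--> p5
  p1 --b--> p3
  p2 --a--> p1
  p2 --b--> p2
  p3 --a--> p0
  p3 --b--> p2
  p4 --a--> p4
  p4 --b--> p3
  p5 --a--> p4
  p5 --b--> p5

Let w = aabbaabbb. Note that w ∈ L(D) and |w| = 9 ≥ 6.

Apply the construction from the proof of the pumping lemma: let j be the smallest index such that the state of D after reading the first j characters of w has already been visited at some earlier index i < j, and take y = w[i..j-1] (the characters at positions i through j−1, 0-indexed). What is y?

Run of D on w = a a b b a a b b b:
  step 0: p0  (start)
  step 1: p2  (read a: p0→p2)
  step 2: p1  (read a: p2→p1)
  step 3: p3  (read b: p1→p3)
  step 4: p2  (read b: p3→p2)   ← first repeat (p2 seen earlier)
  step 5: p1  (read a: p2→p1)
  step 6: p5  (read a: p1→p5)
  step 7: p5  (read b: p5→p5)
  step 8: p5  (read b: p5→p5)
  step 9: p5  (read b: p5→p5)

So i = 1, j = 4, giving x = w[0:1] = a, y = w[1:4] = abb, z = w[4:9] = aabbb.
Check: |xy| = 4 ≤ 6 and |y| = 3 ≥ 1. Reading y takes D from p2 back to p2, so every xyⁱz is accepted.

abb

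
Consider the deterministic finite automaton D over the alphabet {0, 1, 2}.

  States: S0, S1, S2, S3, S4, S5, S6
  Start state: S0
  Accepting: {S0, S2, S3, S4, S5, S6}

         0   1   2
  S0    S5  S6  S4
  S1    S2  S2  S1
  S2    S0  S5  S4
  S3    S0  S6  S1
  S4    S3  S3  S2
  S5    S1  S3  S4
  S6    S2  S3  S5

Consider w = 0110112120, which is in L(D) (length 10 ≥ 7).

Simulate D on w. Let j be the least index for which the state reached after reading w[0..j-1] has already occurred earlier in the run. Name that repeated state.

Run of D on w = 0 1 1 0 1 1 2 1 2 0:
  step 0: S0  (start)
  step 1: S5  (read 0: S0→S5)
  step 2: S3  (read 1: S5→S3)
  step 3: S6  (read 1: S3→S6)
  step 4: S2  (read 0: S6→S2)
  step 5: S5  (read 1: S2→S5)   ← first repeat (S5 seen earlier)
  step 6: S3  (read 1: S5→S3)
  step 7: S1  (read 2: S3→S1)
  step 8: S2  (read 1: S1→S2)
  step 9: S4  (read 2: S2→S4)
  step 10: S3  (read 0: S4→S3)

The earliest repeat is at step j = 5: D is in S5, which it already visited at step i = 1.
The DFA has 7 states, so the proof of the pumping lemma guarantees a repeated state among the first 7+1 visited; the segment between the two visits is the pumpable y.

S5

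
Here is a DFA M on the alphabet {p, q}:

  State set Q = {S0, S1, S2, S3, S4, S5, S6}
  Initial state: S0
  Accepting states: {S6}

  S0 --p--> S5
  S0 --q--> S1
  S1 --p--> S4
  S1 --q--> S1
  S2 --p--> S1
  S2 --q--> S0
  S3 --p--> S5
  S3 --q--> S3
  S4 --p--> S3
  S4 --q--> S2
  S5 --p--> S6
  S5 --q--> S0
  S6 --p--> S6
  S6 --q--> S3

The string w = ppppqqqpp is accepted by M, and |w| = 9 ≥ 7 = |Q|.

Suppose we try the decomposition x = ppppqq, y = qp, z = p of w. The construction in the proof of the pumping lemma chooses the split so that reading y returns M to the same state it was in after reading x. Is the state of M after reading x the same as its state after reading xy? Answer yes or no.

no

Run of M on the first 8 characters of w = p p p p q q q p:
  step 0: S0  (start)
  step 1: S5  (read p: S0→S5)
  step 2: S6  (read p: S5→S6)
  step 3: S6  (read p: S6→S6)
  step 4: S6  (read p: S6→S6)
  step 5: S3  (read q: S6→S3)
  step 6: S3  (read q: S3→S3)
  step 7: S3  (read q: S3→S3)
  step 8: S5  (read p: S3→S5)

After x (step 6): S3. After xy (step 8): S5.
They differ (S3 ≠ S5), so y is not a cycle from the state after x; this split is not the one the pumping-lemma construction produces, and pumping y need not keep the string in L(M).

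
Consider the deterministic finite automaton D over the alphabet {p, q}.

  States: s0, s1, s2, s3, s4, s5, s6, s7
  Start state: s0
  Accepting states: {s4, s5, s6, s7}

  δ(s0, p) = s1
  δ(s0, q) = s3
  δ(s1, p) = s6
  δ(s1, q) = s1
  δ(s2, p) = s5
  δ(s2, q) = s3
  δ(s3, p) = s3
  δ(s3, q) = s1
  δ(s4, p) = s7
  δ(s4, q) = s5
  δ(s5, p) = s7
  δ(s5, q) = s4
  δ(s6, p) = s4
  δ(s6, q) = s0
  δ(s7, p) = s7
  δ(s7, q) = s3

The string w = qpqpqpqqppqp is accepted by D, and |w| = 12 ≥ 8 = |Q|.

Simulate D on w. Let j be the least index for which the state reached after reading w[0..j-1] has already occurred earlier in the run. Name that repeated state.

s3

Run of D on w = q p q p q p q q p p q p:
  step 0: s0  (start)
  step 1: s3  (read q: s0→s3)
  step 2: s3  (read p: s3→s3)   ← first repeat (s3 seen earlier)
  step 3: s1  (read q: s3→s1)
  step 4: s6  (read p: s1→s6)
  step 5: s0  (read q: s6→s0)
  step 6: s1  (read p: s0→s1)
  step 7: s1  (read q: s1→s1)
  step 8: s1  (read q: s1→s1)
  step 9: s6  (read p: s1→s6)
  step 10: s4  (read p: s6→s4)
  step 11: s5  (read q: s4→s5)
  step 12: s7  (read p: s5→s7)

The earliest repeat is at step j = 2: D is in s3, which it already visited at step i = 1.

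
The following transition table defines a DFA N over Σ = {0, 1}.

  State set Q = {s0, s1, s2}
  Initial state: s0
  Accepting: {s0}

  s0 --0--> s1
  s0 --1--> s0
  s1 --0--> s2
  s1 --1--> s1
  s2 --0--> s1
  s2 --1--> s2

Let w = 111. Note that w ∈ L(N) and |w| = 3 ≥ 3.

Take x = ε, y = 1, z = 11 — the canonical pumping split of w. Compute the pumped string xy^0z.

xy⁰z = xz = ε·11 = 11.
Reading y = 1 takes N from s0 back to s0, so after x the machine is still in s0, and z then leads to the accepting state s0. Hence 11 ∈ L(N).

11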